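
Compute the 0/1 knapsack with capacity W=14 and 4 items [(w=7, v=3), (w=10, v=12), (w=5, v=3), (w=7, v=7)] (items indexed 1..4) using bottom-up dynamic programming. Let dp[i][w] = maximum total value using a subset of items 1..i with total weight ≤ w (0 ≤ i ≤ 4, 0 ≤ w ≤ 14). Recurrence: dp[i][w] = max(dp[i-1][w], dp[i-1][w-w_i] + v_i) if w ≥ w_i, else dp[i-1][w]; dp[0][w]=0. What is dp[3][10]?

i\w   0   1   2   3   4   5   6   7   8   9  10  11  12  13  14
  0   0   0   0   0   0   0   0   0   0   0   0   0   0   0   0
  1   0   0   0   0   0   0   0   3   3   3   3   3   3   3   3
  2   0   0   0   0   0   0   0   3   3   3  12  12  12  12  12
  3   0   0   0   0   0   3   3   3   3   3  12  12  12  12  12
  4   0   0   0   0   0   3   3   7   7   7  12  12  12  12  12

12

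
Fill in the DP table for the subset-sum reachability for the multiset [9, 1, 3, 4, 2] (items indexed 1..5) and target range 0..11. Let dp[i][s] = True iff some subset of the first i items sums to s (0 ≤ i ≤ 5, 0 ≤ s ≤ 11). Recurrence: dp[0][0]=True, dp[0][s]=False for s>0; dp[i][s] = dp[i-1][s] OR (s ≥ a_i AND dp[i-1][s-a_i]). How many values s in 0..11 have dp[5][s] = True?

12

i\s   0   1   2   3   4   5   6   7   8   9  10  11
  0   T   F   F   F   F   F   F   F   F   F   F   F
  1   T   F   F   F   F   F   F   F   F   T   F   F
  2   T   T   F   F   F   F   F   F   F   T   T   F
  3   T   T   F   T   T   F   F   F   F   T   T   F
  4   T   T   F   T   T   T   F   T   T   T   T   F
  5   T   T   T   T   T   T   T   T   T   T   T   T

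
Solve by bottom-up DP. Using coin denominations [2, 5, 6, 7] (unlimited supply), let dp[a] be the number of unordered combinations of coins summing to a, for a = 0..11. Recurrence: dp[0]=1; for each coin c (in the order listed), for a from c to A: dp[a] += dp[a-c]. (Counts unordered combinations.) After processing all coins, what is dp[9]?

after  coin     0     1     2     3     4     5     6     7     8     9    10    11
          2     1     0     1     0     1     0     1     0     1     0     1     0
          5     1     0     1     0     1     1     1     1     1     1     2     1
          6     1     0     1     0     1     1     2     1     2     1     3     2
          7     1     0     1     0     1     1     2     2     2     2     3     3

2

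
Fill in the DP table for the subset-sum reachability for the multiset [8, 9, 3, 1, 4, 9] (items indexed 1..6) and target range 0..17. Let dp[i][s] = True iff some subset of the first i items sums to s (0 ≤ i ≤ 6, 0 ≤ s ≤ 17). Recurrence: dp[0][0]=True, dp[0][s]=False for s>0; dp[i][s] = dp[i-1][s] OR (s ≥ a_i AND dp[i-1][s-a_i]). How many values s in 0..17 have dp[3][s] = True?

7

i\s   0   1   2   3   4   5   6   7   8   9  10  11  12  13  14  15  16  17
  0   T   F   F   F   F   F   F   F   F   F   F   F   F   F   F   F   F   F
  1   T   F   F   F   F   F   F   F   T   F   F   F   F   F   F   F   F   F
  2   T   F   F   F   F   F   F   F   T   T   F   F   F   F   F   F   F   T
  3   T   F   F   T   F   F   F   F   T   T   F   T   T   F   F   F   F   T
  4   T   T   F   T   T   F   F   F   T   T   T   T   T   T   F   F   F   T
  5   T   T   F   T   T   T   F   T   T   T   T   T   T   T   T   T   T   T
  6   T   T   F   T   T   T   F   T   T   T   T   T   T   T   T   T   T   T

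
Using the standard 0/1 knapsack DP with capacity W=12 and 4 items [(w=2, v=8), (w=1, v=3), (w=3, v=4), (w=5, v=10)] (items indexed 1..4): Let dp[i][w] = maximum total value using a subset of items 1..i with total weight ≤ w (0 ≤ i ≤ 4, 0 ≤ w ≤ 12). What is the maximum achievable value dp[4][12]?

i\w   0   1   2   3   4   5   6   7   8   9  10  11  12
  0   0   0   0   0   0   0   0   0   0   0   0   0   0
  1   0   0   8   8   8   8   8   8   8   8   8   8   8
  2   0   3   8  11  11  11  11  11  11  11  11  11  11
  3   0   3   8  11  11  12  15  15  15  15  15  15  15
  4   0   3   8  11  11  12  15  18  21  21  22  25  25

25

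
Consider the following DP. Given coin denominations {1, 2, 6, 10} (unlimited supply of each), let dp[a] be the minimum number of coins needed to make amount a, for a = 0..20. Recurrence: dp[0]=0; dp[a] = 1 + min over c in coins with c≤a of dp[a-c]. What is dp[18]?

3

 a  0  1  2  3  4  5  6  7  8  9 10 11 12 13 14 15 16 17 18 19 20
dp  0  1  1  2  2  3  1  2  2  3  1  2  2  3  3  4  2  3  3  4  2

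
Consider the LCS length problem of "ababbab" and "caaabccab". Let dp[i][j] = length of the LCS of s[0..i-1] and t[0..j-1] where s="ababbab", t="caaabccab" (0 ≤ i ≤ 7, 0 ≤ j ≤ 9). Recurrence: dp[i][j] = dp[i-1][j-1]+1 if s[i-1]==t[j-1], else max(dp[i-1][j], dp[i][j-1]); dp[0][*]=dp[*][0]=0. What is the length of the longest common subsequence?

5

   ''  c  a  a  a  b  c  c  a  b
''  0  0  0  0  0  0  0  0  0  0
 a  0  0  1  1  1  1  1  1  1  1
 b  0  0  1  1  1  2  2  2  2  2
 a  0  0  1  2  2  2  2  2  3  3
 b  0  0  1  2  2  3  3  3  3  4
 b  0  0  1  2  2  3  3  3  3  4
 a  0  0  1  2  3  3  3  3  4  4
 b  0  0  1  2  3  4  4  4  4  5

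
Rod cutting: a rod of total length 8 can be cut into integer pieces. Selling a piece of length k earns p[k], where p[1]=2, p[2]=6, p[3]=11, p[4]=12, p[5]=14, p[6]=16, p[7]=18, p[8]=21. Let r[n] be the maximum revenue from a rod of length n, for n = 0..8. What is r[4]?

   n    0    1    2    3    4    5    6    7    8
r[n]    0    2    6   11   13   17   22   24   28

13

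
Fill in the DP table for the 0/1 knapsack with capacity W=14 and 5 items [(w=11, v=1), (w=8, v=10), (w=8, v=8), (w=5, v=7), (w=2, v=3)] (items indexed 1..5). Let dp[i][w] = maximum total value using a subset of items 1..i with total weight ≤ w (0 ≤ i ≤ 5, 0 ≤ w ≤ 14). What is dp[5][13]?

i\w   0   1   2   3   4   5   6   7   8   9  10  11  12  13  14
  0   0   0   0   0   0   0   0   0   0   0   0   0   0   0   0
  1   0   0   0   0   0   0   0   0   0   0   0   1   1   1   1
  2   0   0   0   0   0   0   0   0  10  10  10  10  10  10  10
  3   0   0   0   0   0   0   0   0  10  10  10  10  10  10  10
  4   0   0   0   0   0   7   7   7  10  10  10  10  10  17  17
  5   0   0   3   3   3   7   7  10  10  10  13  13  13  17  17

17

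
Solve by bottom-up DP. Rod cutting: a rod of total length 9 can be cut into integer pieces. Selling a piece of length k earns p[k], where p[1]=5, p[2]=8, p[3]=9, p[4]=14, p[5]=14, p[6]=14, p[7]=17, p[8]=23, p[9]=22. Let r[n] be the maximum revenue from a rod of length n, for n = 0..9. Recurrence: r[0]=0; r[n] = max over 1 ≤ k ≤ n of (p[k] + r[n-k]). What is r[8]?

   n    0    1    2    3    4    5    6    7    8    9
r[n]    0    5   10   15   20   25   30   35   40   45

40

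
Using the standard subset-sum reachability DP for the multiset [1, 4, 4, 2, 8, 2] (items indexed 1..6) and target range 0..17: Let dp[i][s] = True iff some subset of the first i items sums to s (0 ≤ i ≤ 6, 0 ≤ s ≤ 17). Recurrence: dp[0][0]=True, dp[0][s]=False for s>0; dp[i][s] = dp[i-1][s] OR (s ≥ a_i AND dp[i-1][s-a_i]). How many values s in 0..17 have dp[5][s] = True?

i\s   0   1   2   3   4   5   6   7   8   9  10  11  12  13  14  15  16  17
  0   T   F   F   F   F   F   F   F   F   F   F   F   F   F   F   F   F   F
  1   T   T   F   F   F   F   F   F   F   F   F   F   F   F   F   F   F   F
  2   T   T   F   F   T   T   F   F   F   F   F   F   F   F   F   F   F   F
  3   T   T   F   F   T   T   F   F   T   T   F   F   F   F   F   F   F   F
  4   T   T   T   T   T   T   T   T   T   T   T   T   F   F   F   F   F   F
  5   T   T   T   T   T   T   T   T   T   T   T   T   T   T   T   T   T   T
  6   T   T   T   T   T   T   T   T   T   T   T   T   T   T   T   T   T   T

18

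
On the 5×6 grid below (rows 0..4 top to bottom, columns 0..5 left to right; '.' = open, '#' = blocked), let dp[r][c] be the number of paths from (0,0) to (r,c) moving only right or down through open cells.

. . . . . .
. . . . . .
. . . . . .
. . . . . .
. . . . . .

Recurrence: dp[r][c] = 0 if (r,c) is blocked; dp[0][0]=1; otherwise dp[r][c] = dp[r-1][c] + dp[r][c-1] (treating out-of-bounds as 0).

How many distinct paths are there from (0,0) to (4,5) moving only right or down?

126

r\c   0   1   2   3   4   5
  0   1   1   1   1   1   1
  1   1   2   3   4   5   6
  2   1   3   6  10  15  21
  3   1   4  10  20  35  56
  4   1   5  15  35  70 126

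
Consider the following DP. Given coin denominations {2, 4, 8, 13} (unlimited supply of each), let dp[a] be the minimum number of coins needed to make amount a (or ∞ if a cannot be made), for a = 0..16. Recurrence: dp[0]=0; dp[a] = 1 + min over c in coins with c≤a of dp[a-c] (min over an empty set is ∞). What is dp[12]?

 a  0  1  2  3  4  5  6  7  8  9 10 11 12 13 14 15 16
dp  0  -  1  -  1  -  2  -  1  -  2  -  2  1  3  2  2
(- denotes ∞ / unreachable)

2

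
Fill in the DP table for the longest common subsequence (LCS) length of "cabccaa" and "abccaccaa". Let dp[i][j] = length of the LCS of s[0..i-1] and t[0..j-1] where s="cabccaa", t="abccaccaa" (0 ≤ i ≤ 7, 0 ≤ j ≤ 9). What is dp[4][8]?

3

   ''  a  b  c  c  a  c  c  a  a
''  0  0  0  0  0  0  0  0  0  0
 c  0  0  0  1  1  1  1  1  1  1
 a  0  1  1  1  1  2  2  2  2  2
 b  0  1  2  2  2  2  2  2  2  2
 c  0  1  2  3  3  3  3  3  3  3
 c  0  1  2  3  4  4  4  4  4  4
 a  0  1  2  3  4  5  5  5  5  5
 a  0  1  2  3  4  5  5  5  6  6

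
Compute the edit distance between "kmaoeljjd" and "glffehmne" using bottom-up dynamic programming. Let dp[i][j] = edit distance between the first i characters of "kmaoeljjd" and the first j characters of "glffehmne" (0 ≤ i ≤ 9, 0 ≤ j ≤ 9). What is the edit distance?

8

   ''  g  l  f  f  e  h  m  n  e
''  0  1  2  3  4  5  6  7  8  9
 k  1  1  2  3  4  5  6  7  8  9
 m  2  2  2  3  4  5  6  6  7  8
 a  3  3  3  3  4  5  6  7  7  8
 o  4  4  4  4  4  5  6  7  8  8
 e  5  5  5  5  5  4  5  6  7  8
 l  6  6  5  6  6  5  5  6  7  8
 j  7  7  6  6  7  6  6  6  7  8
 j  8  8  7  7  7  7  7  7  7  8
 d  9  9  8  8  8  8  8  8  8  8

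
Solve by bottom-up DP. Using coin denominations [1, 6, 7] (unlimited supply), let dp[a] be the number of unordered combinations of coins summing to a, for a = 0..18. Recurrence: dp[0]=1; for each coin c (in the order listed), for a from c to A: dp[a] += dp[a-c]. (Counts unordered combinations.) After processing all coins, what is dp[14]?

after  coin     0     1     2     3     4     5     6     7     8     9    10    11    12    13    14    15    16    17    18
          1     1     1     1     1     1     1     1     1     1     1     1     1     1     1     1     1     1     1     1
          6     1     1     1     1     1     1     2     2     2     2     2     2     3     3     3     3     3     3     4
          7     1     1     1     1     1     1     2     3     3     3     3     3     4     5     6     6     6     6     7

6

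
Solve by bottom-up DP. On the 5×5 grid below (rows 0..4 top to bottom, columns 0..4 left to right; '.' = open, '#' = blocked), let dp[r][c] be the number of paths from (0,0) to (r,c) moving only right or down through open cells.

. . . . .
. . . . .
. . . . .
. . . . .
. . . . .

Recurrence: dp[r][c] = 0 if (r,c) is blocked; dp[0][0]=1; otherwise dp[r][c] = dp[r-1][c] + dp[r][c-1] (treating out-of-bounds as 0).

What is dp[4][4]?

r\c   0   1   2   3   4
  0   1   1   1   1   1
  1   1   2   3   4   5
  2   1   3   6  10  15
  3   1   4  10  20  35
  4   1   5  15  35  70

70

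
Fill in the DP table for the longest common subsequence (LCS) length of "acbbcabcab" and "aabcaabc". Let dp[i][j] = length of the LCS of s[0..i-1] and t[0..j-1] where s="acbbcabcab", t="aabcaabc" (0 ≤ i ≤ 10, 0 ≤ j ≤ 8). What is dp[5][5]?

3

   ''  a  a  b  c  a  a  b  c
''  0  0  0  0  0  0  0  0  0
 a  0  1  1  1  1  1  1  1  1
 c  0  1  1  1  2  2  2  2  2
 b  0  1  1  2  2  2  2  3  3
 b  0  1  1  2  2  2  2  3  3
 c  0  1  1  2  3  3  3  3  4
 a  0  1  2  2  3  4  4  4  4
 b  0  1  2  3  3  4  4  5  5
 c  0  1  2  3  4  4  4  5  6
 a  0  1  2  3  4  5  5  5  6
 b  0  1  2  3  4  5  5  6  6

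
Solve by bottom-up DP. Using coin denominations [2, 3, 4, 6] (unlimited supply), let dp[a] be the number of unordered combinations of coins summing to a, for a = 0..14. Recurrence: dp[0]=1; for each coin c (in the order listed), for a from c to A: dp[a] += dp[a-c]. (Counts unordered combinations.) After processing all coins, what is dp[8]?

5

after  coin     0     1     2     3     4     5     6     7     8     9    10    11    12    13    14
          2     1     0     1     0     1     0     1     0     1     0     1     0     1     0     1
          3     1     0     1     1     1     1     2     1     2     2     2     2     3     2     3
          4     1     0     1     1     2     1     3     2     4     3     5     4     7     5     8
          6     1     0     1     1     2     1     4     2     5     4     7     5    11     7    13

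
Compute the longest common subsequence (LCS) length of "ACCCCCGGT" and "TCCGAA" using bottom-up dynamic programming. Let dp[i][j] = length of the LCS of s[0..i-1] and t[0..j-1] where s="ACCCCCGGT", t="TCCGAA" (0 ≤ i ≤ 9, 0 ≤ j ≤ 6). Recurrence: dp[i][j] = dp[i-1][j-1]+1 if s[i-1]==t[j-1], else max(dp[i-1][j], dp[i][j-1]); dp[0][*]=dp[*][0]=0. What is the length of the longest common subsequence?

3

   ''  T  C  C  G  A  A
''  0  0  0  0  0  0  0
 A  0  0  0  0  0  1  1
 C  0  0  1  1  1  1  1
 C  0  0  1  2  2  2  2
 C  0  0  1  2  2  2  2
 C  0  0  1  2  2  2  2
 C  0  0  1  2  2  2  2
 G  0  0  1  2  3  3  3
 G  0  0  1  2  3  3  3
 T  0  1  1  2  3  3  3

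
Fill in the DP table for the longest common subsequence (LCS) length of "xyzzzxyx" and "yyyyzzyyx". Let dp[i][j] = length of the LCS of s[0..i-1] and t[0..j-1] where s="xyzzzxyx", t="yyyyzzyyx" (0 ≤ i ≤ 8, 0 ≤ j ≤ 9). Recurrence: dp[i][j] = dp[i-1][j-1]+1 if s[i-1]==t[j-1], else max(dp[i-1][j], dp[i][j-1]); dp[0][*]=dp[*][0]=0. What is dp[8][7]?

4

   ''  y  y  y  y  z  z  y  y  x
''  0  0  0  0  0  0  0  0  0  0
 x  0  0  0  0  0  0  0  0  0  1
 y  0  1  1  1  1  1  1  1  1  1
 z  0  1  1  1  1  2  2  2  2  2
 z  0  1  1  1  1  2  3  3  3  3
 z  0  1  1  1  1  2  3  3  3  3
 x  0  1  1  1  1  2  3  3  3  4
 y  0  1  2  2  2  2  3  4  4  4
 x  0  1  2  2  2  2  3  4  4  5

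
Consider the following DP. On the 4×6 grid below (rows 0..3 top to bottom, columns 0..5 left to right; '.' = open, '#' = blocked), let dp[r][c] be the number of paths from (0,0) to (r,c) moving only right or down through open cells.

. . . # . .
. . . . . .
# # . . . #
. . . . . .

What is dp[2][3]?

6

r\c   0   1   2   3   4   5
  0   1   1   1   0   0   0
  1   1   2   3   3   3   3
  2   0   0   3   6   9   0
  3   0   0   3   9  18  18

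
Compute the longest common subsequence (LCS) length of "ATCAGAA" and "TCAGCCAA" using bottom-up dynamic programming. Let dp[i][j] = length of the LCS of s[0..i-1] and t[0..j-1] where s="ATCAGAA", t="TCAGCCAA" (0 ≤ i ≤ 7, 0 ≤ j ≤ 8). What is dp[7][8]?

6

   ''  T  C  A  G  C  C  A  A
''  0  0  0  0  0  0  0  0  0
 A  0  0  0  1  1  1  1  1  1
 T  0  1  1  1  1  1  1  1  1
 C  0  1  2  2  2  2  2  2  2
 A  0  1  2  3  3  3  3  3  3
 G  0  1  2  3  4  4  4  4  4
 A  0  1  2  3  4  4  4  5  5
 A  0  1  2  3  4  4  4  5  6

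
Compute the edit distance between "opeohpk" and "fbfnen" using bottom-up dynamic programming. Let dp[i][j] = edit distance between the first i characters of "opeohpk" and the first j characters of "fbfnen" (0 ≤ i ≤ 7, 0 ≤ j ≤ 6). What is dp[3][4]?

4

   ''  f  b  f  n  e  n
''  0  1  2  3  4  5  6
 o  1  1  2  3  4  5  6
 p  2  2  2  3  4  5  6
 e  3  3  3  3  4  4  5
 o  4  4  4  4  4  5  5
 h  5  5  5  5  5  5  6
 p  6  6  6  6  6  6  6
 k  7  7  7  7  7  7  7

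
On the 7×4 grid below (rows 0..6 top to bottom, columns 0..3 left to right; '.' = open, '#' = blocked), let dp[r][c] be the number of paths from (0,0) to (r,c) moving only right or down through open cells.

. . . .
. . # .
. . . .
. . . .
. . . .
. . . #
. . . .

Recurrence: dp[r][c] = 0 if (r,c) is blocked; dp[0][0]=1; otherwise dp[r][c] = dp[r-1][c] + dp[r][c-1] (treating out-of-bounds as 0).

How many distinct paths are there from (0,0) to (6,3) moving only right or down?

25

r\c   0   1   2   3
  0   1   1   1   1
  1   1   2   0   1
  2   1   3   3   4
  3   1   4   7  11
  4   1   5  12  23
  5   1   6  18   0
  6   1   7  25  25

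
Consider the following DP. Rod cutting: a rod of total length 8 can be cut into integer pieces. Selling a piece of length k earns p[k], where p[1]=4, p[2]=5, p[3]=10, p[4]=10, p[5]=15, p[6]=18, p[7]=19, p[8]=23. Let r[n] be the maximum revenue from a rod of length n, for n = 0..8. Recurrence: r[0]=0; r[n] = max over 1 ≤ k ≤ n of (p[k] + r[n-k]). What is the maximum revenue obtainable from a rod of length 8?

32

   n    0    1    2    3    4    5    6    7    8
r[n]    0    4    8   12   16   20   24   28   32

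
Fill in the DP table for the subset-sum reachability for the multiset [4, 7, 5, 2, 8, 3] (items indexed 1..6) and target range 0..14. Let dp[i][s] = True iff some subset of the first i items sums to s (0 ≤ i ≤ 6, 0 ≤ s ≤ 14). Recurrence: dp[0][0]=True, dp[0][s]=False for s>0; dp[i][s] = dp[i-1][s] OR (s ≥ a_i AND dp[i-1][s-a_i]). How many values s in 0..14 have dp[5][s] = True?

i\s   0   1   2   3   4   5   6   7   8   9  10  11  12  13  14
  0   T   F   F   F   F   F   F   F   F   F   F   F   F   F   F
  1   T   F   F   F   T   F   F   F   F   F   F   F   F   F   F
  2   T   F   F   F   T   F   F   T   F   F   F   T   F   F   F
  3   T   F   F   F   T   T   F   T   F   T   F   T   T   F   F
  4   T   F   T   F   T   T   T   T   F   T   F   T   T   T   T
  5   T   F   T   F   T   T   T   T   T   T   T   T   T   T   T
  6   T   F   T   T   T   T   T   T   T   T   T   T   T   T   T

13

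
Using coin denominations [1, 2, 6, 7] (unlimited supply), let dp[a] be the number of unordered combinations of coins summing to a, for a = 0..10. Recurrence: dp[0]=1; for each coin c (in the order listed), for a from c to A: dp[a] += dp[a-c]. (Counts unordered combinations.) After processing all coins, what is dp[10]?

after  coin     0     1     2     3     4     5     6     7     8     9    10
          1     1     1     1     1     1     1     1     1     1     1     1
          2     1     1     2     2     3     3     4     4     5     5     6
          6     1     1     2     2     3     3     5     5     7     7     9
          7     1     1     2     2     3     3     5     6     8     9    11

11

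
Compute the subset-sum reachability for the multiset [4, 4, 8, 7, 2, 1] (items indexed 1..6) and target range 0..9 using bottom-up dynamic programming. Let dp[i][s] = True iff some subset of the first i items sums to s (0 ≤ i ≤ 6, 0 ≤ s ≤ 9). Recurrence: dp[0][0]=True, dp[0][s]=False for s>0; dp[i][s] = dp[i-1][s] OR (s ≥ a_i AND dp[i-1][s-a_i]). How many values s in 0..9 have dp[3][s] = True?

i\s   0   1   2   3   4   5   6   7   8   9
  0   T   F   F   F   F   F   F   F   F   F
  1   T   F   F   F   T   F   F   F   F   F
  2   T   F   F   F   T   F   F   F   T   F
  3   T   F   F   F   T   F   F   F   T   F
  4   T   F   F   F   T   F   F   T   T   F
  5   T   F   T   F   T   F   T   T   T   T
  6   T   T   T   T   T   T   T   T   T   T

3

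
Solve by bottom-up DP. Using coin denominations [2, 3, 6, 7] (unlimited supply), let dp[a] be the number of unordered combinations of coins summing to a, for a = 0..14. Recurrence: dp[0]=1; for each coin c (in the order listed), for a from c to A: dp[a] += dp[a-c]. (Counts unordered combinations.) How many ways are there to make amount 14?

8

after  coin     0     1     2     3     4     5     6     7     8     9    10    11    12    13    14
          2     1     0     1     0     1     0     1     0     1     0     1     0     1     0     1
          3     1     0     1     1     1     1     2     1     2     2     2     2     3     2     3
          6     1     0     1     1     1     1     3     1     3     3     3     3     6     3     6
          7     1     0     1     1     1     1     3     2     3     4     4     4     7     6     8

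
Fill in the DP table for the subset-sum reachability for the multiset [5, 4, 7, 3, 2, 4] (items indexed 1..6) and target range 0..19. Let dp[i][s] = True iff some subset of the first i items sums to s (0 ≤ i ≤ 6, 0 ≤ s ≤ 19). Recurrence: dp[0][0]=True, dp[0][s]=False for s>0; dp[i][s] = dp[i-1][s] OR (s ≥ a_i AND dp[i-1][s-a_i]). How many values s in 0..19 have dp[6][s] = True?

19

i\s   0   1   2   3   4   5   6   7   8   9  10  11  12  13  14  15  16  17  18  19
  0   T   F   F   F   F   F   F   F   F   F   F   F   F   F   F   F   F   F   F   F
  1   T   F   F   F   F   T   F   F   F   F   F   F   F   F   F   F   F   F   F   F
  2   T   F   F   F   T   T   F   F   F   T   F   F   F   F   F   F   F   F   F   F
  3   T   F   F   F   T   T   F   T   F   T   F   T   T   F   F   F   T   F   F   F
  4   T   F   F   T   T   T   F   T   T   T   T   T   T   F   T   T   T   F   F   T
  5   T   F   T   T   T   T   T   T   T   T   T   T   T   T   T   T   T   T   T   T
  6   T   F   T   T   T   T   T   T   T   T   T   T   T   T   T   T   T   T   T   T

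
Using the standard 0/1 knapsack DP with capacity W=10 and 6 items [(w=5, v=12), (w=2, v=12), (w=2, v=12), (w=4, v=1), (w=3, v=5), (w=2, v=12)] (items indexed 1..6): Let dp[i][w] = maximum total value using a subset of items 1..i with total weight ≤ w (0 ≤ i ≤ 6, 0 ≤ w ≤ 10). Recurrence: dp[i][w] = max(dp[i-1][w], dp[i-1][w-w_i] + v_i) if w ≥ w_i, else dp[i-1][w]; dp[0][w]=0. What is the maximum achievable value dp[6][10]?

41

i\w   0   1   2   3   4   5   6   7   8   9  10
  0   0   0   0   0   0   0   0   0   0   0   0
  1   0   0   0   0   0  12  12  12  12  12  12
  2   0   0  12  12  12  12  12  24  24  24  24
  3   0   0  12  12  24  24  24  24  24  36  36
  4   0   0  12  12  24  24  24  24  25  36  36
  5   0   0  12  12  24  24  24  29  29  36  36
  6   0   0  12  12  24  24  36  36  36  41  41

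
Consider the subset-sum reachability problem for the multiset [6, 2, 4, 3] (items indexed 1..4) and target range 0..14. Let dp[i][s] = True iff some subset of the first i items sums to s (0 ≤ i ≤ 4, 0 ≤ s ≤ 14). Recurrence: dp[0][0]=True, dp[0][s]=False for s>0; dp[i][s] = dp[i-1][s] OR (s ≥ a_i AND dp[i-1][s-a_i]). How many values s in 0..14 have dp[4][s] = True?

i\s   0   1   2   3   4   5   6   7   8   9  10  11  12  13  14
  0   T   F   F   F   F   F   F   F   F   F   F   F   F   F   F
  1   T   F   F   F   F   F   T   F   F   F   F   F   F   F   F
  2   T   F   T   F   F   F   T   F   T   F   F   F   F   F   F
  3   T   F   T   F   T   F   T   F   T   F   T   F   T   F   F
  4   T   F   T   T   T   T   T   T   T   T   T   T   T   T   F

13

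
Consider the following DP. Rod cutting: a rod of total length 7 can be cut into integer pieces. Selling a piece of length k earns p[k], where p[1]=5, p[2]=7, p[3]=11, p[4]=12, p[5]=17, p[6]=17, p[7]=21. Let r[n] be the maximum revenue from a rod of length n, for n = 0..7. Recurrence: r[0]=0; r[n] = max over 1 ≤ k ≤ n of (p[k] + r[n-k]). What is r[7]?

35

   n    0    1    2    3    4    5    6    7
r[n]    0    5   10   15   20   25   30   35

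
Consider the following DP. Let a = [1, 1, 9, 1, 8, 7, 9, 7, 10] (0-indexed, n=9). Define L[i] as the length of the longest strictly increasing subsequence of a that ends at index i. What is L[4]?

   i    0    1    2    3    4    5    6    7    8
a[i]    1    1    9    1    8    7    9    7   10
L[i]    1    1    2    1    2    2    3    2    4

2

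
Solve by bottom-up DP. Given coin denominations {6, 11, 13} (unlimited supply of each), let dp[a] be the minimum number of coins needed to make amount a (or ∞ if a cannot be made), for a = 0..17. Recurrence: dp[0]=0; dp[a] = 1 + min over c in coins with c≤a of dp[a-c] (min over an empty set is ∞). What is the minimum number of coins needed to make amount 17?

 a  0  1  2  3  4  5  6  7  8  9 10 11 12 13 14 15 16 17
dp  0  -  -  -  -  -  1  -  -  -  -  1  2  1  -  -  -  2
(- denotes ∞ / unreachable)

2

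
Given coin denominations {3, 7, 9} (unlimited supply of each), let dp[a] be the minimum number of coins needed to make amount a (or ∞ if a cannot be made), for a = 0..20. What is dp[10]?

2

 a  0  1  2  3  4  5  6  7  8  9 10 11 12 13 14 15 16 17 18 19 20
dp  0  -  -  1  -  -  2  1  -  1  2  -  2  3  2  3  2  3  2  3  4
(- denotes ∞ / unreachable)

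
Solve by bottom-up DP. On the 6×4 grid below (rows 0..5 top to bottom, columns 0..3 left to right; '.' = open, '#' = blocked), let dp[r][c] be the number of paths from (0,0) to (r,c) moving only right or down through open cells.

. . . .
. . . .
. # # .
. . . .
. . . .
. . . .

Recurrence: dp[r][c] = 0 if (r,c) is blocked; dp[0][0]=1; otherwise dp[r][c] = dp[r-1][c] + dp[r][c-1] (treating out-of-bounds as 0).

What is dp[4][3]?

8

r\c   0   1   2   3
  0   1   1   1   1
  1   1   2   3   4
  2   1   0   0   4
  3   1   1   1   5
  4   1   2   3   8
  5   1   3   6  14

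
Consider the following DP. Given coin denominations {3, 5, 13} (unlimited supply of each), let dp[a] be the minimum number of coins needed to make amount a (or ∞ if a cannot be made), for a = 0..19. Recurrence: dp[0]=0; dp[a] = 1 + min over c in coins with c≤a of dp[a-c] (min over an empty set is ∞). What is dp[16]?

 a  0  1  2  3  4  5  6  7  8  9 10 11 12 13 14 15 16 17 18 19
dp  0  -  -  1  -  1  2  -  2  3  2  3  4  1  4  3  2  5  2  3
(- denotes ∞ / unreachable)

2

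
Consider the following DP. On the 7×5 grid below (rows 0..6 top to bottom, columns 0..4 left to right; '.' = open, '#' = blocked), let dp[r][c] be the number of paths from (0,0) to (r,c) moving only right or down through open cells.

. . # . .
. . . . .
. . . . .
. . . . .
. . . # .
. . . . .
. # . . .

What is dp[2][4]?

9

r\c   0   1   2   3   4
  0   1   1   0   0   0
  1   1   2   2   2   2
  2   1   3   5   7   9
  3   1   4   9  16  25
  4   1   5  14   0  25
  5   1   6  20  20  45
  6   1   0  20  40  85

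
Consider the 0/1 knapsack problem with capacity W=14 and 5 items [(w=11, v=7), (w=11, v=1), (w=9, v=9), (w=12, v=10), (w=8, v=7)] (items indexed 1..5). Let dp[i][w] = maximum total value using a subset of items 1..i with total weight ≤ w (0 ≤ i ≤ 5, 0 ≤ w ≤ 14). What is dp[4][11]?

i\w   0   1   2   3   4   5   6   7   8   9  10  11  12  13  14
  0   0   0   0   0   0   0   0   0   0   0   0   0   0   0   0
  1   0   0   0   0   0   0   0   0   0   0   0   7   7   7   7
  2   0   0   0   0   0   0   0   0   0   0   0   7   7   7   7
  3   0   0   0   0   0   0   0   0   0   9   9   9   9   9   9
  4   0   0   0   0   0   0   0   0   0   9   9   9  10  10  10
  5   0   0   0   0   0   0   0   0   7   9   9   9  10  10  10

9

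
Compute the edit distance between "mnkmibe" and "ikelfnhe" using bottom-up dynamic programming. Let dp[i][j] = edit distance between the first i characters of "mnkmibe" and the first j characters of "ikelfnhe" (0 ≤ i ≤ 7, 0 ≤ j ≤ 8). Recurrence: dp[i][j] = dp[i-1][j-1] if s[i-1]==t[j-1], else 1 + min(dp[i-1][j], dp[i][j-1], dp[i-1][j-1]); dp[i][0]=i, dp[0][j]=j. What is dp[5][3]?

   ''  i  k  e  l  f  n  h  e
''  0  1  2  3  4  5  6  7  8
 m  1  1  2  3  4  5  6  7  8
 n  2  2  2  3  4  5  5  6  7
 k  3  3  2  3  4  5  6  6  7
 m  4  4  3  3  4  5  6  7  7
 i  5  4  4  4  4  5  6  7  8
 b  6  5  5  5  5  5  6  7  8
 e  7  6  6  5  6  6  6  7  7

4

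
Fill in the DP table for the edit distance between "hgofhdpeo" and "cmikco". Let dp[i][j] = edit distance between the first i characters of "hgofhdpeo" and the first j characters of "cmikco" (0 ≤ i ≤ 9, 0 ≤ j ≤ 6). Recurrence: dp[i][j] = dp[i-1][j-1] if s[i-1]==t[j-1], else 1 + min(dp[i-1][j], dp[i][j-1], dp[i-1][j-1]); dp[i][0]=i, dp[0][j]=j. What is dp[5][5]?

5

   ''  c  m  i  k  c  o
''  0  1  2  3  4  5  6
 h  1  1  2  3  4  5  6
 g  2  2  2  3  4  5  6
 o  3  3  3  3  4  5  5
 f  4  4  4  4  4  5  6
 h  5  5  5  5  5  5  6
 d  6  6  6  6  6  6  6
 p  7  7  7  7  7  7  7
 e  8  8  8  8  8  8  8
 o  9  9  9  9  9  9  8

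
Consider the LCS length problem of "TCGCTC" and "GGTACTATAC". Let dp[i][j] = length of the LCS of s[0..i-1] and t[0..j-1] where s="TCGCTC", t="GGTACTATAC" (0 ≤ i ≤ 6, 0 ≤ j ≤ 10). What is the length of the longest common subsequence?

   ''  G  G  T  A  C  T  A  T  A  C
''  0  0  0  0  0  0  0  0  0  0  0
 T  0  0  0  1  1  1  1  1  1  1  1
 C  0  0  0  1  1  2  2  2  2  2  2
 G  0  1  1  1  1  2  2  2  2  2  2
 C  0  1  1  1  1  2  2  2  2  2  3
 T  0  1  1  2  2  2  3  3  3  3  3
 C  0  1  1  2  2  3  3  3  3  3  4

4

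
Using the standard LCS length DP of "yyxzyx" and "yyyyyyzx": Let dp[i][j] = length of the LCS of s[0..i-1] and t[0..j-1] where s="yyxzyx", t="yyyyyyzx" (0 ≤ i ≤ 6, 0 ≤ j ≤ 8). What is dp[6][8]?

4

   ''  y  y  y  y  y  y  z  x
''  0  0  0  0  0  0  0  0  0
 y  0  1  1  1  1  1  1  1  1
 y  0  1  2  2  2  2  2  2  2
 x  0  1  2  2  2  2  2  2  3
 z  0  1  2  2  2  2  2  3  3
 y  0  1  2  3  3  3  3  3  3
 x  0  1  2  3  3  3  3  3  4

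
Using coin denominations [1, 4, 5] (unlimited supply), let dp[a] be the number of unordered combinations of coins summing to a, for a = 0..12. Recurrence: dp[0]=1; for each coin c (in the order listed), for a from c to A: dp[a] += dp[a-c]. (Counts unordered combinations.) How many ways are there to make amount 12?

7

after  coin     0     1     2     3     4     5     6     7     8     9    10    11    12
          1     1     1     1     1     1     1     1     1     1     1     1     1     1
          4     1     1     1     1     2     2     2     2     3     3     3     3     4
          5     1     1     1     1     2     3     3     3     4     5     6     6     7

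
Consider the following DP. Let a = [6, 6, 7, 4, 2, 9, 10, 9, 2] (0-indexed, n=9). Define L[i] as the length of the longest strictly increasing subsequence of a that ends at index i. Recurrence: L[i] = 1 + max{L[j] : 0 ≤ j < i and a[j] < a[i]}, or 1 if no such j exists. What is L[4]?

   i    0    1    2    3    4    5    6    7    8
a[i]    6    6    7    4    2    9   10    9    2
L[i]    1    1    2    1    1    3    4    3    1

1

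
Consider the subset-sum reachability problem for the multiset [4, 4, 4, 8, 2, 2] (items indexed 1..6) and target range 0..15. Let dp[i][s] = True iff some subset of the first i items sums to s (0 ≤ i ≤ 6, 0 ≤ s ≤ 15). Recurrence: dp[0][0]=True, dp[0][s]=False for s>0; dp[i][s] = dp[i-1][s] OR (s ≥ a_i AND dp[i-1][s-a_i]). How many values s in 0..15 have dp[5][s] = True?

8

i\s   0   1   2   3   4   5   6   7   8   9  10  11  12  13  14  15
  0   T   F   F   F   F   F   F   F   F   F   F   F   F   F   F   F
  1   T   F   F   F   T   F   F   F   F   F   F   F   F   F   F   F
  2   T   F   F   F   T   F   F   F   T   F   F   F   F   F   F   F
  3   T   F   F   F   T   F   F   F   T   F   F   F   T   F   F   F
  4   T   F   F   F   T   F   F   F   T   F   F   F   T   F   F   F
  5   T   F   T   F   T   F   T   F   T   F   T   F   T   F   T   F
  6   T   F   T   F   T   F   T   F   T   F   T   F   T   F   T   F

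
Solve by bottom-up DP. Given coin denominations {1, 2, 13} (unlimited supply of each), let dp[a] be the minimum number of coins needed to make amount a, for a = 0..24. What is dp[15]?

 a  0  1  2  3  4  5  6  7  8  9 10 11 12 13 14 15 16 17 18 19 20 21 22 23 24
dp  0  1  1  2  2  3  3  4  4  5  5  6  6  1  2  2  3  3  4  4  5  5  6  6  7

2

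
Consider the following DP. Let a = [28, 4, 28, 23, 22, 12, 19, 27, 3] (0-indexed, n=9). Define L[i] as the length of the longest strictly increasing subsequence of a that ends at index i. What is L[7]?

4

   i    0    1    2    3    4    5    6    7    8
a[i]   28    4   28   23   22   12   19   27    3
L[i]    1    1    2    2    2    2    3    4    1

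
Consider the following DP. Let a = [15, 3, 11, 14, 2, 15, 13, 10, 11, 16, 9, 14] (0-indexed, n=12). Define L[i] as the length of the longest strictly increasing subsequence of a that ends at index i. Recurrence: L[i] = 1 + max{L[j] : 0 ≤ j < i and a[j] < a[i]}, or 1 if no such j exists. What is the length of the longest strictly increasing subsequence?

   i    0    1    2    3    4    5    6    7    8    9   10   11
a[i]   15    3   11   14    2   15   13   10   11   16    9   14
L[i]    1    1    2    3    1    4    3    2    3    5    2    4

5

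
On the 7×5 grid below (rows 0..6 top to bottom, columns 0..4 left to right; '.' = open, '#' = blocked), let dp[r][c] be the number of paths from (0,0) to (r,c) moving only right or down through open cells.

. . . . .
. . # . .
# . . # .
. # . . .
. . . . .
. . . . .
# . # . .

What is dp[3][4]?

r\c   0   1   2   3   4
  0   1   1   1   1   1
  1   1   2   0   1   2
  2   0   2   2   0   2
  3   0   0   2   2   4
  4   0   0   2   4   8
  5   0   0   2   6  14
  6   0   0   0   6  20

4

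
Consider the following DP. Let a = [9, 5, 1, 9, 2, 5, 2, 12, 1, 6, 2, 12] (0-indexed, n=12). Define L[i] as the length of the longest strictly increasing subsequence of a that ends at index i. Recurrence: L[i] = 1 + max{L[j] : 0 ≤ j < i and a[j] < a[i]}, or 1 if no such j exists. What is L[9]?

4

   i    0    1    2    3    4    5    6    7    8    9   10   11
a[i]    9    5    1    9    2    5    2   12    1    6    2   12
L[i]    1    1    1    2    2    3    2    4    1    4    2    5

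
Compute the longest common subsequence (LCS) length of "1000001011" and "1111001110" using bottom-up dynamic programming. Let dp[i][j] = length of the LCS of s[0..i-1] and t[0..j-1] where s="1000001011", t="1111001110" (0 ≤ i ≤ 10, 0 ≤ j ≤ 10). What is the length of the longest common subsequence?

   ''  1  1  1  1  0  0  1  1  1  0
''  0  0  0  0  0  0  0  0  0  0  0
 1  0  1  1  1  1  1  1  1  1  1  1
 0  0  1  1  1  1  2  2  2  2  2  2
 0  0  1  1  1  1  2  3  3  3  3  3
 0  0  1  1  1  1  2  3  3  3  3  4
 0  0  1  1  1  1  2  3  3  3  3  4
 0  0  1  1  1  1  2  3  3  3  3  4
 1  0  1  2  2  2  2  3  4  4  4  4
 0  0  1  2  2  2  3  3  4  4  4  5
 1  0  1  2  3  3  3  3  4  5  5  5
 1  0  1  2  3  4  4  4  4  5  6  6

6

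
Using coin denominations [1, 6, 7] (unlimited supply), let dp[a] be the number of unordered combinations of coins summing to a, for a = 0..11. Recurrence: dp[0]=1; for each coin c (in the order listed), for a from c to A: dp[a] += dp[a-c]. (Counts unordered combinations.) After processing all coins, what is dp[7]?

3

after  coin     0     1     2     3     4     5     6     7     8     9    10    11
          1     1     1     1     1     1     1     1     1     1     1     1     1
          6     1     1     1     1     1     1     2     2     2     2     2     2
          7     1     1     1     1     1     1     2     3     3     3     3     3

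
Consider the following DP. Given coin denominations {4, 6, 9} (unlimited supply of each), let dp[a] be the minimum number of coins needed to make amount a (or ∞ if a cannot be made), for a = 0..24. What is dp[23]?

4

 a  0  1  2  3  4  5  6  7  8  9 10 11 12 13 14 15 16 17 18 19 20 21 22 23 24
dp  0  -  -  -  1  -  1  -  2  1  2  -  2  2  3  2  3  3  2  3  4  3  3  4  3
(- denotes ∞ / unreachable)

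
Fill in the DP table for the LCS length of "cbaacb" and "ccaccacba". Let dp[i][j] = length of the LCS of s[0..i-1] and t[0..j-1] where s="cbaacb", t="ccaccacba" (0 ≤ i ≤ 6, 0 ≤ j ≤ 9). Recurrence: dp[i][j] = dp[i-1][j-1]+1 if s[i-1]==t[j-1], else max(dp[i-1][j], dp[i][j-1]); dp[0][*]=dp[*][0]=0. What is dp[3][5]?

2

   ''  c  c  a  c  c  a  c  b  a
''  0  0  0  0  0  0  0  0  0  0
 c  0  1  1  1  1  1  1  1  1  1
 b  0  1  1  1  1  1  1  1  2  2
 a  0  1  1  2  2  2  2  2  2  3
 a  0  1  1  2  2  2  3  3  3  3
 c  0  1  2  2  3  3  3  4  4  4
 b  0  1  2  2  3  3  3  4  5  5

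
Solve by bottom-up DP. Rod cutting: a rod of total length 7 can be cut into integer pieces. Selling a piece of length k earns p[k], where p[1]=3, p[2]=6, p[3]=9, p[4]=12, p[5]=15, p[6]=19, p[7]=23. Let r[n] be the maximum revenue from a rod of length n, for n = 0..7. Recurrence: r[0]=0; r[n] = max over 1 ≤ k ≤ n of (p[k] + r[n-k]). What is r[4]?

   n    0    1    2    3    4    5    6    7
r[n]    0    3    6    9   12   15   19   23

12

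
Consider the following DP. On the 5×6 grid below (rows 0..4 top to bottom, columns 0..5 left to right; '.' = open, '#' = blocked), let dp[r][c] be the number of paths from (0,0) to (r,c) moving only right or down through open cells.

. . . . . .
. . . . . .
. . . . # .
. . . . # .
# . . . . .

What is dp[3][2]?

10

r\c   0   1   2   3   4   5
  0   1   1   1   1   1   1
  1   1   2   3   4   5   6
  2   1   3   6  10   0   6
  3   1   4  10  20   0   6
  4   0   4  14  34  34  40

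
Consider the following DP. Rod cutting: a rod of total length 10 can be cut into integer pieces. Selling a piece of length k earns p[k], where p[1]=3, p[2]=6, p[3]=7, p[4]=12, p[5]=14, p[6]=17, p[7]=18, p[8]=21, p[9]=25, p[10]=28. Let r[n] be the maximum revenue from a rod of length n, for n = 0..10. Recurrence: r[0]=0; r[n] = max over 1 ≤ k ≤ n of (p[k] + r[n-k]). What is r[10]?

   n    0    1    2    3    4    5    6    7    8    9   10
r[n]    0    3    6    9   12   15   18   21   24   27   30

30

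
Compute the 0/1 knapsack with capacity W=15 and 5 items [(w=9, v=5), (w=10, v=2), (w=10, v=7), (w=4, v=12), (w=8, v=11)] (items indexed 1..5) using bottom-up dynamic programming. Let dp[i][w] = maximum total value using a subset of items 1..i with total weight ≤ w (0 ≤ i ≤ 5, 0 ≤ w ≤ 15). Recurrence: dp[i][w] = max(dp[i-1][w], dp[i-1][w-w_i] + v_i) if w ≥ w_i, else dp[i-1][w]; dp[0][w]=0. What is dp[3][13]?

7

i\w   0   1   2   3   4   5   6   7   8   9  10  11  12  13  14  15
  0   0   0   0   0   0   0   0   0   0   0   0   0   0   0   0   0
  1   0   0   0   0   0   0   0   0   0   5   5   5   5   5   5   5
  2   0   0   0   0   0   0   0   0   0   5   5   5   5   5   5   5
  3   0   0   0   0   0   0   0   0   0   5   7   7   7   7   7   7
  4   0   0   0   0  12  12  12  12  12  12  12  12  12  17  19  19
  5   0   0   0   0  12  12  12  12  12  12  12  12  23  23  23  23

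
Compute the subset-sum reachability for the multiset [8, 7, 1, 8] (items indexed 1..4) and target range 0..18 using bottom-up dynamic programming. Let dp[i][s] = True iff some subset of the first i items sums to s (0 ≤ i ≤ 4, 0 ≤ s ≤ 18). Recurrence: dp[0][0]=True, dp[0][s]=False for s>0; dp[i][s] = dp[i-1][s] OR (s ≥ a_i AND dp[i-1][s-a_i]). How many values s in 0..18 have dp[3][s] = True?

i\s   0   1   2   3   4   5   6   7   8   9  10  11  12  13  14  15  16  17  18
  0   T   F   F   F   F   F   F   F   F   F   F   F   F   F   F   F   F   F   F
  1   T   F   F   F   F   F   F   F   T   F   F   F   F   F   F   F   F   F   F
  2   T   F   F   F   F   F   F   T   T   F   F   F   F   F   F   T   F   F   F
  3   T   T   F   F   F   F   F   T   T   T   F   F   F   F   F   T   T   F   F
  4   T   T   F   F   F   F   F   T   T   T   F   F   F   F   F   T   T   T   F

7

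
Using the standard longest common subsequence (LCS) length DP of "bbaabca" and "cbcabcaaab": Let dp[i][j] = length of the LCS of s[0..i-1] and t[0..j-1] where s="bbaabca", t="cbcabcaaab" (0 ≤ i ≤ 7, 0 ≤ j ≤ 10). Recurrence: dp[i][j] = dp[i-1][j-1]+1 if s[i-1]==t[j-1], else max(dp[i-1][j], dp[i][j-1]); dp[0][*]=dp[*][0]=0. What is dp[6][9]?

4

   ''  c  b  c  a  b  c  a  a  a  b
''  0  0  0  0  0  0  0  0  0  0  0
 b  0  0  1  1  1  1  1  1  1  1  1
 b  0  0  1  1  1  2  2  2  2  2  2
 a  0  0  1  1  2  2  2  3  3  3  3
 a  0  0  1  1  2  2  2  3  4  4  4
 b  0  0  1  1  2  3  3  3  4  4  5
 c  0  1  1  2  2  3  4  4  4  4  5
 a  0  1  1  2  3  3  4  5  5  5  5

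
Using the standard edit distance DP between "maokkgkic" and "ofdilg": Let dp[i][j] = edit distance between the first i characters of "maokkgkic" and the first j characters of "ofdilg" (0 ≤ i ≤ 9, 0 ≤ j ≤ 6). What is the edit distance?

   ''  o  f  d  i  l  g
''  0  1  2  3  4  5  6
 m  1  1  2  3  4  5  6
 a  2  2  2  3  4  5  6
 o  3  2  3  3  4  5  6
 k  4  3  3  4  4  5  6
 k  5  4  4  4  5  5  6
 g  6  5  5  5  5  6  5
 k  7  6  6  6  6  6  6
 i  8  7  7  7  6  7  7
 c  9  8  8  8  7  7  8

8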